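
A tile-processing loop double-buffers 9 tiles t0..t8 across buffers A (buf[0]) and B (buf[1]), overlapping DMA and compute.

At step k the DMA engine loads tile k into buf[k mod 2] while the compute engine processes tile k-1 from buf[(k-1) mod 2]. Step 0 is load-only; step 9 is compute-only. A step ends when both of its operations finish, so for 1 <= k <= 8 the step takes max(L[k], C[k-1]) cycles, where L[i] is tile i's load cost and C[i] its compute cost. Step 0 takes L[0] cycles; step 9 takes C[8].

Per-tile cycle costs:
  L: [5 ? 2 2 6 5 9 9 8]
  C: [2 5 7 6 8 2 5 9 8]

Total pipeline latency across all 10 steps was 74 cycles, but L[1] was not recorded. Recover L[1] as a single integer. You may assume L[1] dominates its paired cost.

step 0: dur = L[0]=5 = 5
step 1: dur = max(L[1]=?, C[0]=2) = L[1]  (unknown; binding)
step 2: dur = max(L[2]=2, C[1]=5) = 5
step 3: dur = max(L[3]=2, C[2]=7) = 7
step 4: dur = max(L[4]=6, C[3]=6) = 6
step 5: dur = max(L[5]=5, C[4]=8) = 8
step 6: dur = max(L[6]=9, C[5]=2) = 9
step 7: dur = max(L[7]=9, C[6]=5) = 9
step 8: dur = max(L[8]=8, C[7]=9) = 9
step 9: dur = C[8]=8 = 8
sum of known step durations = 66
dur[1] = total - known = 74 - 66 = 8
L[1] is the binding max in step 1, so L[1] = dur[1] = 8

L[1] = 8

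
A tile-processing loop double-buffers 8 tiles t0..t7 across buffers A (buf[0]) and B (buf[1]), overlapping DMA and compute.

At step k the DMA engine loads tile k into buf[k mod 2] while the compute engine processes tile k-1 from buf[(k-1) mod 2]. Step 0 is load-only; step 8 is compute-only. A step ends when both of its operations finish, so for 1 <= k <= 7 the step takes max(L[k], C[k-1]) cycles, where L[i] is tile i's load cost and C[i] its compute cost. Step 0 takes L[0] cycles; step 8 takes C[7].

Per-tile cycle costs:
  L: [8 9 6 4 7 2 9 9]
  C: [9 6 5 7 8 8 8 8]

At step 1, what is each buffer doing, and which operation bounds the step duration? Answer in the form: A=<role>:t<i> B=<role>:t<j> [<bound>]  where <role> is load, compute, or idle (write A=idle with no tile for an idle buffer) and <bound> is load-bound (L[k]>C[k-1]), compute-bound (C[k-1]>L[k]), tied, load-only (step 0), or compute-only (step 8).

step 1: A=compute:t0 B=load:t1 [tied]

step 0: L[0]=8 → dur=8, Σ=8 | A=load:t0 B=idle [load-only]
step 1: L[1]=9 C[0]=9 → dur=9, Σ=17 | A=compute:t0 B=load:t1 [tied]
step 2: L[2]=6 C[1]=6 → dur=6, Σ=23 | A=load:t2 B=compute:t1 [tied]
step 3: L[3]=4 C[2]=5 → dur=5, Σ=28 | A=compute:t2 B=load:t3 [compute-bound]
step 4: L[4]=7 C[3]=7 → dur=7, Σ=35 | A=load:t4 B=compute:t3 [tied]
step 5: L[5]=2 C[4]=8 → dur=8, Σ=43 | A=compute:t4 B=load:t5 [compute-bound]
step 6: L[6]=9 C[5]=8 → dur=9, Σ=52 | A=load:t6 B=compute:t5 [load-bound]
step 7: L[7]=9 C[6]=8 → dur=9, Σ=61 | A=compute:t6 B=load:t7 [load-bound]
step 8: C[7]=8 → dur=8, Σ=69 | A=idle B=compute:t7 [compute-only]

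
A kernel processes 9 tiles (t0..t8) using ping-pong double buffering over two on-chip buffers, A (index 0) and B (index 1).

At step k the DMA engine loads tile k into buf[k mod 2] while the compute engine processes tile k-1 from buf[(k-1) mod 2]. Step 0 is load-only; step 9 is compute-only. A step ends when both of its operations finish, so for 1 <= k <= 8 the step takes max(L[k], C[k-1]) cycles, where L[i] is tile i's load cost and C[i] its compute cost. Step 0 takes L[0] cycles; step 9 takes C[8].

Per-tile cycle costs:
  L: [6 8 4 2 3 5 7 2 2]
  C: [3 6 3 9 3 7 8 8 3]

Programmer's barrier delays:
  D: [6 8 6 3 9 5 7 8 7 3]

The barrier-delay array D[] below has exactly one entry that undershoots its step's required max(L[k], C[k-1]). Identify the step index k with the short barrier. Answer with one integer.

[0] required=L[0]=6=6 vs D=6 ok
[1] required=max(L[1]=8,C[0]=3)=8 vs D=8 ok
[2] required=max(L[2]=4,C[1]=6)=6 vs D=6 ok
[3] required=max(L[3]=2,C[2]=3)=3 vs D=3 ok
[4] required=max(L[4]=3,C[3]=9)=9 vs D=9 ok
[5] required=max(L[5]=5,C[4]=3)=5 vs D=5 ok
[6] required=max(L[6]=7,C[5]=7)=7 vs D=7 ok
[7] required=max(L[7]=2,C[6]=8)=8 vs D=8 ok
[8] required=max(L[8]=2,C[7]=8)=8 vs D=7 SHORT
[9] required=C[8]=3=3 vs D=3 ok

hazard at step 8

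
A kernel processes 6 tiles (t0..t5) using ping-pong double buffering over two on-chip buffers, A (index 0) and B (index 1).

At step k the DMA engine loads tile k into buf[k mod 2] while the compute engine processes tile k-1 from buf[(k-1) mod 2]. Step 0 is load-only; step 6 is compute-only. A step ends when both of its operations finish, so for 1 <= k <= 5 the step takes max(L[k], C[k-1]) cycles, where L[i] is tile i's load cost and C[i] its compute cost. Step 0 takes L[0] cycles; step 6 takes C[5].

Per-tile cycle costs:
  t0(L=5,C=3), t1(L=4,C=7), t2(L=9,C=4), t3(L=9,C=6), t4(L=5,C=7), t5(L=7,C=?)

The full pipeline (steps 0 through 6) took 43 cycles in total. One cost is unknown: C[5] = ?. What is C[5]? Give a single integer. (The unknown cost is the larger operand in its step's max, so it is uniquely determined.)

C[5] = 3

step 0 = dur = L[0]=5 = 5
step 1 = dur = max(L[1]=4, C[0]=3) = 4
step 2 = dur = max(L[2]=9, C[1]=7) = 9
step 3 = dur = max(L[3]=9, C[2]=4) = 9
step 4 = dur = max(L[4]=5, C[3]=6) = 6
step 5 = dur = max(L[5]=7, C[4]=7) = 7
step 6 = dur = C[5]=? = C[5]  (unknown; binding)
sum of known step durations = 40
dur[6] = total - known = 43 - 40 = 3
C[5] is the binding max in step 6, so C[5] = dur[6] = 3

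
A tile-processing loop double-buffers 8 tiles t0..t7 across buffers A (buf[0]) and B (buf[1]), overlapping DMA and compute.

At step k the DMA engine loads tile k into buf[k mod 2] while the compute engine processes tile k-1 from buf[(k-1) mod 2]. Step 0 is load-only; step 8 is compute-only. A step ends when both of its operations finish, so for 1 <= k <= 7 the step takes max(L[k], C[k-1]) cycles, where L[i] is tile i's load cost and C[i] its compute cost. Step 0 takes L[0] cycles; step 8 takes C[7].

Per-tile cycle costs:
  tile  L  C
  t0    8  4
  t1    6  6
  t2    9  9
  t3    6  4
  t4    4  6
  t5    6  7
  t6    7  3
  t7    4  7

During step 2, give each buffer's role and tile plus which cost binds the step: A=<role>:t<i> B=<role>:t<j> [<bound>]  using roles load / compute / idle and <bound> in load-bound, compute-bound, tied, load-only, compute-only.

  0. 8=8c; end=8; A:t0 B:-
  1. max(6,4)=6c; end=14; A:t0 B:t1
  2. max(9,6)=9c; end=23; A:t2 B:t1
  3. max(6,9)=9c; end=32; A:t2 B:t3
  4. max(4,4)=4c; end=36; A:t4 B:t3
  5. max(6,6)=6c; end=42; A:t4 B:t5
  6. max(7,7)=7c; end=49; A:t6 B:t5
  7. max(4,3)=4c; end=53; A:t6 B:t7
  8. 7=7c; end=60; A:t6 B:t7

step 2: A=load:t2 B=compute:t1 [load-bound]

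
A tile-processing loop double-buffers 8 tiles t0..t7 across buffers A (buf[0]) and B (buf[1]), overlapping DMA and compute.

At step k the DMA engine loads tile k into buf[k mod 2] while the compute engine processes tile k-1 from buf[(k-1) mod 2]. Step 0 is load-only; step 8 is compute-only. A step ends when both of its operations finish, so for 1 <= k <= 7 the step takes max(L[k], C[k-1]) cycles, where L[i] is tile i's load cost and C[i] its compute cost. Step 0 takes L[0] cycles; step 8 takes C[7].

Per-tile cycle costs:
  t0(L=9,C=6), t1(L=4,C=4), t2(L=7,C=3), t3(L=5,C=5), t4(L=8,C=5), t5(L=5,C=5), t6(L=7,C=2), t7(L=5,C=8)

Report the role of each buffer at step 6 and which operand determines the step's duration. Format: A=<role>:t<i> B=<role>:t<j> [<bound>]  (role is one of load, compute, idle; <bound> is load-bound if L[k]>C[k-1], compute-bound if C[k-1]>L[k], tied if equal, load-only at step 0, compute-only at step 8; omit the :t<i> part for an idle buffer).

k=0 load=t0/9c comp=- wait=9 total=9
k=1 load=t1/4c comp=t0/6c wait=6 total=15
k=2 load=t2/7c comp=t1/4c wait=7 total=22
k=3 load=t3/5c comp=t2/3c wait=5 total=27
k=4 load=t4/8c comp=t3/5c wait=8 total=35
k=5 load=t5/5c comp=t4/5c wait=5 total=40
k=6 load=t6/7c comp=t5/5c wait=7 total=47
k=7 load=t7/5c comp=t6/2c wait=5 total=52
k=8 load=- comp=t7/8c wait=8 total=60

step 6: A=load:t6 B=compute:t5 [load-bound]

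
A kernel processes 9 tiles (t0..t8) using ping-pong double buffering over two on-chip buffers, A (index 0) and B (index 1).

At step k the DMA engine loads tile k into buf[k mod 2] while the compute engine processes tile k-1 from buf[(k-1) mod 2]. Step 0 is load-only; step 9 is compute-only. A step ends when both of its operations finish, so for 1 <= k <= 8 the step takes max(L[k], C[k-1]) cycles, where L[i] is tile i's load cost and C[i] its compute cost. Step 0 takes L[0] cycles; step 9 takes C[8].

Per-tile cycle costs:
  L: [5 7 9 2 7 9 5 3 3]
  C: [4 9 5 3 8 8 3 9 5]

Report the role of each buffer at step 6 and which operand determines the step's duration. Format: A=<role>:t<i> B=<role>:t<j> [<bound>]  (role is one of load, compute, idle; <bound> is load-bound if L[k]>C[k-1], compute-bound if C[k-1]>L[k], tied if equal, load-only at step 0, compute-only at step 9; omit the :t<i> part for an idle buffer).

step 6: A=load:t6 B=compute:t5 [compute-bound]

step 0: L[0]=5 → dur=5, Σ=5 | A=load:t0 B=idle [load-only]
step 1: L[1]=7 C[0]=4 → dur=7, Σ=12 | A=compute:t0 B=load:t1 [load-bound]
step 2: L[2]=9 C[1]=9 → dur=9, Σ=21 | A=load:t2 B=compute:t1 [tied]
step 3: L[3]=2 C[2]=5 → dur=5, Σ=26 | A=compute:t2 B=load:t3 [compute-bound]
step 4: L[4]=7 C[3]=3 → dur=7, Σ=33 | A=load:t4 B=compute:t3 [load-bound]
step 5: L[5]=9 C[4]=8 → dur=9, Σ=42 | A=compute:t4 B=load:t5 [load-bound]
step 6: L[6]=5 C[5]=8 → dur=8, Σ=50 | A=load:t6 B=compute:t5 [compute-bound]
step 7: L[7]=3 C[6]=3 → dur=3, Σ=53 | A=compute:t6 B=load:t7 [tied]
step 8: L[8]=3 C[7]=9 → dur=9, Σ=62 | A=load:t8 B=compute:t7 [compute-bound]
step 9: C[8]=5 → dur=5, Σ=67 | A=compute:t8 B=idle [compute-only]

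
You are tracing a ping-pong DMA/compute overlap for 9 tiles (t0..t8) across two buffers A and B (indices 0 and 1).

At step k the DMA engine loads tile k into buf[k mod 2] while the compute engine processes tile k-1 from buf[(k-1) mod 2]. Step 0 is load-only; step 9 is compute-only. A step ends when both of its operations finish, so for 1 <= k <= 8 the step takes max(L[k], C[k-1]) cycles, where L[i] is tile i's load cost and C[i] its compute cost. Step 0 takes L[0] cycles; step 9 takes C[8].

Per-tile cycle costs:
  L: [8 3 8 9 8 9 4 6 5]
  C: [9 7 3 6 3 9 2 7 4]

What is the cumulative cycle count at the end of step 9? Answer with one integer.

  0. 8=8c; end=8; A:t0 B:-
  1. max(3,9)=9c; end=17; A:t0 B:t1
  2. max(8,7)=8c; end=25; A:t2 B:t1
  3. max(9,3)=9c; end=34; A:t2 B:t3
  4. max(8,6)=8c; end=42; A:t4 B:t3
  5. max(9,3)=9c; end=51; A:t4 B:t5
  6. max(4,9)=9c; end=60; A:t6 B:t5
  7. max(6,2)=6c; end=66; A:t6 B:t7
  8. max(5,7)=7c; end=73; A:t8 B:t7
  9. 4=4c; end=77; A:t8 B:t7

end_cycle[9] = 77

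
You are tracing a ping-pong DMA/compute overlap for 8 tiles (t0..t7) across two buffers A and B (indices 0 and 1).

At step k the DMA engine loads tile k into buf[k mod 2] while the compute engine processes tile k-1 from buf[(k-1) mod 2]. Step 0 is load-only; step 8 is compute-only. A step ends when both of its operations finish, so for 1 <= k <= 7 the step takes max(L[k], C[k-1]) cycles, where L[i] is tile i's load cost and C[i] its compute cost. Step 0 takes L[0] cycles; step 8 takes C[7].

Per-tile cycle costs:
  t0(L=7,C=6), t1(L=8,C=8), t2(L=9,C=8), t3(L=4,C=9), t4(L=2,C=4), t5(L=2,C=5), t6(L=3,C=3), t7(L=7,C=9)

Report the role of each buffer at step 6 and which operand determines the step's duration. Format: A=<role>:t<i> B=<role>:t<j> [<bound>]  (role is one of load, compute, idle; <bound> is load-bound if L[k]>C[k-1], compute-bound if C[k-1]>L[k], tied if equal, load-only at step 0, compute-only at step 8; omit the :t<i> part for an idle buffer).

k=0 load=t0/7c comp=- wait=7 total=7
k=1 load=t1/8c comp=t0/6c wait=8 total=15
k=2 load=t2/9c comp=t1/8c wait=9 total=24
k=3 load=t3/4c comp=t2/8c wait=8 total=32
k=4 load=t4/2c comp=t3/9c wait=9 total=41
k=5 load=t5/2c comp=t4/4c wait=4 total=45
k=6 load=t6/3c comp=t5/5c wait=5 total=50
k=7 load=t7/7c comp=t6/3c wait=7 total=57
k=8 load=- comp=t7/9c wait=9 total=66

step 6: A=load:t6 B=compute:t5 [compute-bound]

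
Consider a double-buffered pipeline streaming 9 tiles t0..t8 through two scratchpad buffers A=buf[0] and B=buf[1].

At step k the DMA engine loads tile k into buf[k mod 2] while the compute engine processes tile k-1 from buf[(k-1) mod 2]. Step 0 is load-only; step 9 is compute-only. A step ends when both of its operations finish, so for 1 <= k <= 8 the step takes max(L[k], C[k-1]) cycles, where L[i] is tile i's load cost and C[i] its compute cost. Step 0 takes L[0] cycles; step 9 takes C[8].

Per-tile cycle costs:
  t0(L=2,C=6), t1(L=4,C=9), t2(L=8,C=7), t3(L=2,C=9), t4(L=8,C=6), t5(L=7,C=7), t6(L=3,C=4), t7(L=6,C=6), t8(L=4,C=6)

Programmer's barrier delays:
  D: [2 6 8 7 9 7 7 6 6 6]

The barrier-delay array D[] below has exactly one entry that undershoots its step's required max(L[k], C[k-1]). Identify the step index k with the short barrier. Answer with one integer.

hazard at step 2

[0] required=L[0]=2=2 vs D=2 ok
[1] required=max(L[1]=4,C[0]=6)=6 vs D=6 ok
[2] required=max(L[2]=8,C[1]=9)=9 vs D=8 SHORT
[3] required=max(L[3]=2,C[2]=7)=7 vs D=7 ok
[4] required=max(L[4]=8,C[3]=9)=9 vs D=9 ok
[5] required=max(L[5]=7,C[4]=6)=7 vs D=7 ok
[6] required=max(L[6]=3,C[5]=7)=7 vs D=7 ok
[7] required=max(L[7]=6,C[6]=4)=6 vs D=6 ok
[8] required=max(L[8]=4,C[7]=6)=6 vs D=6 ok
[9] required=C[8]=6=6 vs D=6 ok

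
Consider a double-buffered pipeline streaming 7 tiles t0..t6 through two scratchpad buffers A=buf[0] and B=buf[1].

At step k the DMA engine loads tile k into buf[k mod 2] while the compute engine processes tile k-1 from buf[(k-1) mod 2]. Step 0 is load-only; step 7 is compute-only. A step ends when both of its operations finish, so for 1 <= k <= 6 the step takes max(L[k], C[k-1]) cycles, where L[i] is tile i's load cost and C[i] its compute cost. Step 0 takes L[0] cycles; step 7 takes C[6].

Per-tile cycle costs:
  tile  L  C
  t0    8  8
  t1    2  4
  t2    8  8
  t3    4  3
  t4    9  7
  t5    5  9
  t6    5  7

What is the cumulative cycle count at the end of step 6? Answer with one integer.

k=0 load=t0/8c comp=- wait=8 total=8
k=1 load=t1/2c comp=t0/8c wait=8 total=16
k=2 load=t2/8c comp=t1/4c wait=8 total=24
k=3 load=t3/4c comp=t2/8c wait=8 total=32
k=4 load=t4/9c comp=t3/3c wait=9 total=41
k=5 load=t5/5c comp=t4/7c wait=7 total=48
k=6 load=t6/5c comp=t5/9c wait=9 total=57
k=7 load=- comp=t6/7c wait=7 total=64

end_cycle[6] = 57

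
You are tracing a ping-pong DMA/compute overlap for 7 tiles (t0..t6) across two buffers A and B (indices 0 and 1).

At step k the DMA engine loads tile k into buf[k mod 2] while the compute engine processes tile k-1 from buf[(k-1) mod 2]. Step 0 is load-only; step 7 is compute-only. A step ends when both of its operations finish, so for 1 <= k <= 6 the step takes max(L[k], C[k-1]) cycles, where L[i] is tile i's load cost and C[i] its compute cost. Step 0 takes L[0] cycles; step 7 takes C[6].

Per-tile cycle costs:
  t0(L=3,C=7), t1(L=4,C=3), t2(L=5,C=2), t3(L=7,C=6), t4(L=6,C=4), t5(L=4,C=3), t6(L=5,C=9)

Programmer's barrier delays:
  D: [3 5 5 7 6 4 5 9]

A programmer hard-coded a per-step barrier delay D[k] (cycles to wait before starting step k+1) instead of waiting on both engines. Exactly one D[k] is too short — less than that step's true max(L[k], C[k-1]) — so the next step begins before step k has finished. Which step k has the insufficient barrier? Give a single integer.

step 0: need L[0]=3 = 3; D[0]=3 ok
step 1: need max(L[1]=4,C[0]=7) = 7; D[1]=5 SHORT
step 2: need max(L[2]=5,C[1]=3) = 5; D[2]=5 ok
step 3: need max(L[3]=7,C[2]=2) = 7; D[3]=7 ok
step 4: need max(L[4]=6,C[3]=6) = 6; D[4]=6 ok
step 5: need max(L[5]=4,C[4]=4) = 4; D[5]=4 ok
step 6: need max(L[6]=5,C[5]=3) = 5; D[6]=5 ok
step 7: need C[6]=9 = 9; D[7]=9 ok

hazard at step 1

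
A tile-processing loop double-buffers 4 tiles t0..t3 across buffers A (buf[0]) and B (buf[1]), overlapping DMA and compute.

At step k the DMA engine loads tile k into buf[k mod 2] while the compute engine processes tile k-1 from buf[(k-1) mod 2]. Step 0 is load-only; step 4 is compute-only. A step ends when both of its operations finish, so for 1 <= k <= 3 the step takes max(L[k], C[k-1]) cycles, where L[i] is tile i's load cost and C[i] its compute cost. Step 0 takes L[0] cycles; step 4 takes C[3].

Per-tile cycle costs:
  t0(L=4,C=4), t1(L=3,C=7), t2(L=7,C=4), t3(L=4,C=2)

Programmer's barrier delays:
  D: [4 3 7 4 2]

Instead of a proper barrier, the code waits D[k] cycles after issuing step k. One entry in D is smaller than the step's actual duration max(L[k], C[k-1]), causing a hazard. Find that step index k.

step 0: need L[0]=4 = 4; D[0]=4 ok
step 1: need max(L[1]=3,C[0]=4) = 4; D[1]=3 SHORT
step 2: need max(L[2]=7,C[1]=7) = 7; D[2]=7 ok
step 3: need max(L[3]=4,C[2]=4) = 4; D[3]=4 ok
step 4: need C[3]=2 = 2; D[4]=2 ok

hazard at step 1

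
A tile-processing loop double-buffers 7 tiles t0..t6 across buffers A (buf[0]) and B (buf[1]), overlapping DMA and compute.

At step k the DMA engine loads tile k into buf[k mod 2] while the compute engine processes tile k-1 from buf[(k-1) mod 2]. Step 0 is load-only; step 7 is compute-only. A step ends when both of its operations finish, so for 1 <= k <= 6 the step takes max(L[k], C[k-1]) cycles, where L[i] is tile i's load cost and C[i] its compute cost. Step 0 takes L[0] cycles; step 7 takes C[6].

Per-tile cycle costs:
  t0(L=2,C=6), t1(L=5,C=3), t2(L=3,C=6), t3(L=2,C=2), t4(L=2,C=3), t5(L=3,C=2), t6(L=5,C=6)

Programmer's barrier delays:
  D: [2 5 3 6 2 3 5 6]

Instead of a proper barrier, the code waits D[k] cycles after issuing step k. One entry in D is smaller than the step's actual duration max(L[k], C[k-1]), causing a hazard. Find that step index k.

hazard at step 1

[0] required=L[0]=2=2 vs D=2 ok
[1] required=max(L[1]=5,C[0]=6)=6 vs D=5 SHORT
[2] required=max(L[2]=3,C[1]=3)=3 vs D=3 ok
[3] required=max(L[3]=2,C[2]=6)=6 vs D=6 ok
[4] required=max(L[4]=2,C[3]=2)=2 vs D=2 ok
[5] required=max(L[5]=3,C[4]=3)=3 vs D=3 ok
[6] required=max(L[6]=5,C[5]=2)=5 vs D=5 ok
[7] required=C[6]=6=6 vs D=6 ok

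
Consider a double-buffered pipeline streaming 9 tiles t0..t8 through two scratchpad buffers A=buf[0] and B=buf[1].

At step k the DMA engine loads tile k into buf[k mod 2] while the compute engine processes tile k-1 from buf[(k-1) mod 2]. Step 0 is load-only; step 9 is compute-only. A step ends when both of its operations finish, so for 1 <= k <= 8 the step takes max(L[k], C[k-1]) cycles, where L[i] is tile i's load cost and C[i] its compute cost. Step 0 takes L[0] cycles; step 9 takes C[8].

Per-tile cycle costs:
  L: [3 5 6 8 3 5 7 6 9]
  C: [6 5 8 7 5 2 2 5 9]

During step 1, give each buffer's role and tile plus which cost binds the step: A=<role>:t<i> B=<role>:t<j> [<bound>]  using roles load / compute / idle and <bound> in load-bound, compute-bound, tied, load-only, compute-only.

step 1: A=compute:t0 B=load:t1 [compute-bound]

  0. 3=3c; end=3; A:t0 B:-
  1. max(5,6)=6c; end=9; A:t0 B:t1
  2. max(6,5)=6c; end=15; A:t2 B:t1
  3. max(8,8)=8c; end=23; A:t2 B:t3
  4. max(3,7)=7c; end=30; A:t4 B:t3
  5. max(5,5)=5c; end=35; A:t4 B:t5
  6. max(7,2)=7c; end=42; A:t6 B:t5
  7. max(6,2)=6c; end=48; A:t6 B:t7
  8. max(9,5)=9c; end=57; A:t8 B:t7
  9. 9=9c; end=66; A:t8 B:t7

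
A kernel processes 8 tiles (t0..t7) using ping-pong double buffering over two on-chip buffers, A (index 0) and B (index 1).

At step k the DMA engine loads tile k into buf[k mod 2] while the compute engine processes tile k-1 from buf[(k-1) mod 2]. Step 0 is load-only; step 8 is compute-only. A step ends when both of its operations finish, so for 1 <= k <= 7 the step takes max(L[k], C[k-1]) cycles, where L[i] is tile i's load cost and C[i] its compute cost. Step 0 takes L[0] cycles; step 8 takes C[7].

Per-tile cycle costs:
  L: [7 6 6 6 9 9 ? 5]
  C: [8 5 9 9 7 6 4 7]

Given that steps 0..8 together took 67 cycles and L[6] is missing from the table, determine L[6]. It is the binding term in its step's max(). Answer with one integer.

L[6] = 7

step 0 → dur = L[0]=7 = 7
step 1 → dur = max(L[1]=6, C[0]=8) = 8
step 2 → dur = max(L[2]=6, C[1]=5) = 6
step 3 → dur = max(L[3]=6, C[2]=9) = 9
step 4 → dur = max(L[4]=9, C[3]=9) = 9
step 5 → dur = max(L[5]=9, C[4]=7) = 9
step 6 → dur = max(L[6]=?, C[5]=6) = L[6]  (unknown; binding)
step 7 → dur = max(L[7]=5, C[6]=4) = 5
step 8 → dur = C[7]=7 = 7
sum of known step durations = 60
dur[6] = total - known = 67 - 60 = 7
L[6] is the binding max in step 6, so L[6] = dur[6] = 7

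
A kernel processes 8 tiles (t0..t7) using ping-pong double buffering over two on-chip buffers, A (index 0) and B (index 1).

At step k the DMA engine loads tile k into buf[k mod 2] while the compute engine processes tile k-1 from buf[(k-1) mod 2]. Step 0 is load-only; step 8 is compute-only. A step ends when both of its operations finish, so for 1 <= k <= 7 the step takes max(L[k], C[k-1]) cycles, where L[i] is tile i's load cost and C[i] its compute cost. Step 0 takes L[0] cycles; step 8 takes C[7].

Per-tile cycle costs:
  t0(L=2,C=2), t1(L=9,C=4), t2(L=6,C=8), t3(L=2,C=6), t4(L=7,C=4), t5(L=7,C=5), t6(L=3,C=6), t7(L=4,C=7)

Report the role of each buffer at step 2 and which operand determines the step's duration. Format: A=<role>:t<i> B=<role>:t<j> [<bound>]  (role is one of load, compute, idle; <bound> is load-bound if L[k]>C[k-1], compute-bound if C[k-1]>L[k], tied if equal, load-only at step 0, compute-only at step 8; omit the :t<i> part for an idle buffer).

  0. 2=2c; end=2; A:t0 B:-
  1. max(9,2)=9c; end=11; A:t0 B:t1
  2. max(6,4)=6c; end=17; A:t2 B:t1
  3. max(2,8)=8c; end=25; A:t2 B:t3
  4. max(7,6)=7c; end=32; A:t4 B:t3
  5. max(7,4)=7c; end=39; A:t4 B:t5
  6. max(3,5)=5c; end=44; A:t6 B:t5
  7. max(4,6)=6c; end=50; A:t6 B:t7
  8. 7=7c; end=57; A:t6 B:t7

step 2: A=load:t2 B=compute:t1 [load-bound]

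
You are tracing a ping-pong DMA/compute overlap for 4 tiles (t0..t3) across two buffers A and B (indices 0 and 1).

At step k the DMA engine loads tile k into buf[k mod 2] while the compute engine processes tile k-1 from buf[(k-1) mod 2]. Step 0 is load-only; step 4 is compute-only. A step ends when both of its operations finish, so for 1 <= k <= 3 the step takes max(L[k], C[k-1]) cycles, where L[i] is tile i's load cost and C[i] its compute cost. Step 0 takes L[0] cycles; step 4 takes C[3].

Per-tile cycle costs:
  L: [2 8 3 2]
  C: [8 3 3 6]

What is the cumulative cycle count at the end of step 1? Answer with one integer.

end_cycle[1] = 10

step 0: L[0]=2 → dur=2, Σ=2 | A=load:t0 B=idle [load-only]
step 1: L[1]=8 C[0]=8 → dur=8, Σ=10 | A=compute:t0 B=load:t1 [tied]
step 2: L[2]=3 C[1]=3 → dur=3, Σ=13 | A=load:t2 B=compute:t1 [tied]
step 3: L[3]=2 C[2]=3 → dur=3, Σ=16 | A=compute:t2 B=load:t3 [compute-bound]
step 4: C[3]=6 → dur=6, Σ=22 | A=idle B=compute:t3 [compute-only]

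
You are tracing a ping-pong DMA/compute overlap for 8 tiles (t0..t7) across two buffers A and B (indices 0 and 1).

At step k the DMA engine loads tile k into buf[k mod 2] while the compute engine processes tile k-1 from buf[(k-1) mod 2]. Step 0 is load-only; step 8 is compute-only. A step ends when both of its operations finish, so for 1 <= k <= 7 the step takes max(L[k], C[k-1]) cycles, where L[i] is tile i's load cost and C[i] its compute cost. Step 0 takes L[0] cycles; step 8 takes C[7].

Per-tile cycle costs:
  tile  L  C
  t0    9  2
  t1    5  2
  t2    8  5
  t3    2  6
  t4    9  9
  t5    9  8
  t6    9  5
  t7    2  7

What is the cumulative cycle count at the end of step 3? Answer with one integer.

end_cycle[3] = 27

  0. 9=9c; end=9; A:t0 B:-
  1. max(5,2)=5c; end=14; A:t0 B:t1
  2. max(8,2)=8c; end=22; A:t2 B:t1
  3. max(2,5)=5c; end=27; A:t2 B:t3
  4. max(9,6)=9c; end=36; A:t4 B:t3
  5. max(9,9)=9c; end=45; A:t4 B:t5
  6. max(9,8)=9c; end=54; A:t6 B:t5
  7. max(2,5)=5c; end=59; A:t6 B:t7
  8. 7=7c; end=66; A:t6 B:t7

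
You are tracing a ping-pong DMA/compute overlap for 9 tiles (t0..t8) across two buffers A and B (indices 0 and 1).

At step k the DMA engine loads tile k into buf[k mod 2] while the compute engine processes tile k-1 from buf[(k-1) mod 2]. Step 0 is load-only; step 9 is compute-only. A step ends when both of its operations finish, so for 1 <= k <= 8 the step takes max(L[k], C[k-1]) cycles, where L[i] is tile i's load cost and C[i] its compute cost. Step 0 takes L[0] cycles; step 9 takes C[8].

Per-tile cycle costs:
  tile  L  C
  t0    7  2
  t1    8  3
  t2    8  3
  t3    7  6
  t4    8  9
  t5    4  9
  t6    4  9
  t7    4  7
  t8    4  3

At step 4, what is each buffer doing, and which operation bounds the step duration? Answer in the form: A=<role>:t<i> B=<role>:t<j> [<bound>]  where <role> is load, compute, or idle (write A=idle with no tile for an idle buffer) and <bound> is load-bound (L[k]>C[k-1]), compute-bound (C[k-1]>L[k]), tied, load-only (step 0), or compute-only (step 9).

step 4: A=load:t4 B=compute:t3 [load-bound]

  0. 7=7c; end=7; A:t0 B:-
  1. max(8,2)=8c; end=15; A:t0 B:t1
  2. max(8,3)=8c; end=23; A:t2 B:t1
  3. max(7,3)=7c; end=30; A:t2 B:t3
  4. max(8,6)=8c; end=38; A:t4 B:t3
  5. max(4,9)=9c; end=47; A:t4 B:t5
  6. max(4,9)=9c; end=56; A:t6 B:t5
  7. max(4,9)=9c; end=65; A:t6 B:t7
  8. max(4,7)=7c; end=72; A:t8 B:t7
  9. 3=3c; end=75; A:t8 B:t7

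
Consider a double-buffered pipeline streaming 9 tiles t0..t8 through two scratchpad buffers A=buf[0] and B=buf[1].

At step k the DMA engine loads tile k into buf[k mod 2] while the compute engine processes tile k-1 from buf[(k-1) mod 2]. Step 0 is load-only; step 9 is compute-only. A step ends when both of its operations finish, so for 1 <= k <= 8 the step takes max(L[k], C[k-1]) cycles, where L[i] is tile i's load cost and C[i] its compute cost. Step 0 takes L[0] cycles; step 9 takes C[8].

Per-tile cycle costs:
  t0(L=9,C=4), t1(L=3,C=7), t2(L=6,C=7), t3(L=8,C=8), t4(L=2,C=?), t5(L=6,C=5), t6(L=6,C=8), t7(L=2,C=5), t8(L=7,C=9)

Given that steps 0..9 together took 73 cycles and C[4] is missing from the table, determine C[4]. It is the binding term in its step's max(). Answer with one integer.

C[4] = 7

step 0 = dur = L[0]=9 = 9
step 1 = dur = max(L[1]=3, C[0]=4) = 4
step 2 = dur = max(L[2]=6, C[1]=7) = 7
step 3 = dur = max(L[3]=8, C[2]=7) = 8
step 4 = dur = max(L[4]=2, C[3]=8) = 8
step 5 = dur = max(L[5]=6, C[4]=?) = C[4]  (unknown; binding)
step 6 = dur = max(L[6]=6, C[5]=5) = 6
step 7 = dur = max(L[7]=2, C[6]=8) = 8
step 8 = dur = max(L[8]=7, C[7]=5) = 7
step 9 = dur = C[8]=9 = 9
sum of known step durations = 66
dur[5] = total - known = 73 - 66 = 7
C[4] is the binding max in step 5, so C[4] = dur[5] = 7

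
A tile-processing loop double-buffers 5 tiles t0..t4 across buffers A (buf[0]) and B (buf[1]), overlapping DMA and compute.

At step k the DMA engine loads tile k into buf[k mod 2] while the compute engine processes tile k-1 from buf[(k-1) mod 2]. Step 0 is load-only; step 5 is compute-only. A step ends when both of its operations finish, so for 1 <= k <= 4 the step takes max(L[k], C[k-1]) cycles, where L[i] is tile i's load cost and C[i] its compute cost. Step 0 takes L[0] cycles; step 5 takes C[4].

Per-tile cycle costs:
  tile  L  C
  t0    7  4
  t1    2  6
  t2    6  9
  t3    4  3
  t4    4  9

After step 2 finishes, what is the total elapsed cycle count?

[0] DMA t0→A (7c) ∥ CU idle ⇒ 7c, clock 7
[1] DMA t1→B (2c) ∥ CU A:t0 (4c) ⇒ 4c, clock 11
[2] DMA t2→A (6c) ∥ CU B:t1 (6c) ⇒ 6c, clock 17
[3] DMA t3→B (4c) ∥ CU A:t2 (9c) ⇒ 9c, clock 26
[4] DMA t4→A (4c) ∥ CU B:t3 (3c) ⇒ 4c, clock 30
[5] DMA idle ∥ CU A:t4 (9c) ⇒ 9c, clock 39

end_cycle[2] = 17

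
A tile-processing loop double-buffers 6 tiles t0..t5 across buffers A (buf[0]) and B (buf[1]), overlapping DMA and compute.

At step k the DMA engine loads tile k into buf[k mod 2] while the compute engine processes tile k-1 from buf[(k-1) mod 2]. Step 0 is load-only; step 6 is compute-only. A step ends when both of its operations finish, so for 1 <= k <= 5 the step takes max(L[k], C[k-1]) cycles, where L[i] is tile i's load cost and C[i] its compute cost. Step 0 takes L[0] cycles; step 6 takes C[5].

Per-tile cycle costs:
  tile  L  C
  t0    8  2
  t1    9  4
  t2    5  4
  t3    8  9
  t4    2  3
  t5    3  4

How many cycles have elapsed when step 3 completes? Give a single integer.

end_cycle[3] = 30

step 0: L[0]=8 → dur=8, Σ=8 | A=load:t0 B=idle [load-only]
step 1: L[1]=9 C[0]=2 → dur=9, Σ=17 | A=compute:t0 B=load:t1 [load-bound]
step 2: L[2]=5 C[1]=4 → dur=5, Σ=22 | A=load:t2 B=compute:t1 [load-bound]
step 3: L[3]=8 C[2]=4 → dur=8, Σ=30 | A=compute:t2 B=load:t3 [load-bound]
step 4: L[4]=2 C[3]=9 → dur=9, Σ=39 | A=load:t4 B=compute:t3 [compute-bound]
step 5: L[5]=3 C[4]=3 → dur=3, Σ=42 | A=compute:t4 B=load:t5 [tied]
step 6: C[5]=4 → dur=4, Σ=46 | A=idle B=compute:t5 [compute-only]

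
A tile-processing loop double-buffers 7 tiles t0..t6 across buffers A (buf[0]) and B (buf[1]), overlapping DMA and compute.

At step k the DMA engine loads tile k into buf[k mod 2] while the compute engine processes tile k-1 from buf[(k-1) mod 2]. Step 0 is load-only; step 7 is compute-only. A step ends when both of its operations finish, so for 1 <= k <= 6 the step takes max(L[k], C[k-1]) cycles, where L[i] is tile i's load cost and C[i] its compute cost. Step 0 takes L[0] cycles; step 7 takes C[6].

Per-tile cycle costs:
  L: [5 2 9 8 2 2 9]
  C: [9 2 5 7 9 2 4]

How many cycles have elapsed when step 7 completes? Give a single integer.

step 0: L[0]=5 → dur=5, Σ=5 | A=load:t0 B=idle [load-only]
step 1: L[1]=2 C[0]=9 → dur=9, Σ=14 | A=compute:t0 B=load:t1 [compute-bound]
step 2: L[2]=9 C[1]=2 → dur=9, Σ=23 | A=load:t2 B=compute:t1 [load-bound]
step 3: L[3]=8 C[2]=5 → dur=8, Σ=31 | A=compute:t2 B=load:t3 [load-bound]
step 4: L[4]=2 C[3]=7 → dur=7, Σ=38 | A=load:t4 B=compute:t3 [compute-bound]
step 5: L[5]=2 C[4]=9 → dur=9, Σ=47 | A=compute:t4 B=load:t5 [compute-bound]
step 6: L[6]=9 C[5]=2 → dur=9, Σ=56 | A=load:t6 B=compute:t5 [load-bound]
step 7: C[6]=4 → dur=4, Σ=60 | A=compute:t6 B=idle [compute-only]

end_cycle[7] = 60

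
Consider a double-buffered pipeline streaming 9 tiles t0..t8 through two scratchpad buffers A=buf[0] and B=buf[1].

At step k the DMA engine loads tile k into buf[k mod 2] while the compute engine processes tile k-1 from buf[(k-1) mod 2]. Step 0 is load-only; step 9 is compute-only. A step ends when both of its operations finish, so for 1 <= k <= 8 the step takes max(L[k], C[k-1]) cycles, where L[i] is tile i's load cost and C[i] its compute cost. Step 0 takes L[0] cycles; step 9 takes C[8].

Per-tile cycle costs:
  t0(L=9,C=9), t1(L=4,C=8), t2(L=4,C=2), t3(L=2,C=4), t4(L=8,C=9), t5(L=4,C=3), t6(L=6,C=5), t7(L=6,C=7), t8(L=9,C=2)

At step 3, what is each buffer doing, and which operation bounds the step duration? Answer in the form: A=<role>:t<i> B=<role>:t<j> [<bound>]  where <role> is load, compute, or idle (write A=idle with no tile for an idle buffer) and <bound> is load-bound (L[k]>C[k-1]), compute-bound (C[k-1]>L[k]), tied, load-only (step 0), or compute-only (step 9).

[0] DMA t0→A (9c) ∥ CU idle ⇒ 9c, clock 9
[1] DMA t1→B (4c) ∥ CU A:t0 (9c) ⇒ 9c, clock 18
[2] DMA t2→A (4c) ∥ CU B:t1 (8c) ⇒ 8c, clock 26
[3] DMA t3→B (2c) ∥ CU A:t2 (2c) ⇒ 2c, clock 28
[4] DMA t4→A (8c) ∥ CU B:t3 (4c) ⇒ 8c, clock 36
[5] DMA t5→B (4c) ∥ CU A:t4 (9c) ⇒ 9c, clock 45
[6] DMA t6→A (6c) ∥ CU B:t5 (3c) ⇒ 6c, clock 51
[7] DMA t7→B (6c) ∥ CU A:t6 (5c) ⇒ 6c, clock 57
[8] DMA t8→A (9c) ∥ CU B:t7 (7c) ⇒ 9c, clock 66
[9] DMA idle ∥ CU A:t8 (2c) ⇒ 2c, clock 68

step 3: A=compute:t2 B=load:t3 [tied]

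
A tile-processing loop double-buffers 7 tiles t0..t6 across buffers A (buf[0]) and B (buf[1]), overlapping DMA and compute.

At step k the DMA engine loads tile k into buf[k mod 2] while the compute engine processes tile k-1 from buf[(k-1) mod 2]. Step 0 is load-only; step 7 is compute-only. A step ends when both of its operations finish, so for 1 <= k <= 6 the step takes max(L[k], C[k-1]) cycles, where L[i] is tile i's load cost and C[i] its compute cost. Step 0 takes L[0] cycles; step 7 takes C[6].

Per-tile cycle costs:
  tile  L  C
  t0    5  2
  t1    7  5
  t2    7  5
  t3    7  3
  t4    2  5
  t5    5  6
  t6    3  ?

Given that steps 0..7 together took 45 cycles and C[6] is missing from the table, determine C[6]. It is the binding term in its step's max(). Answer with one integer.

C[6] = 5

step 0 → dur = L[0]=5 = 5
step 1 → dur = max(L[1]=7, C[0]=2) = 7
step 2 → dur = max(L[2]=7, C[1]=5) = 7
step 3 → dur = max(L[3]=7, C[2]=5) = 7
step 4 → dur = max(L[4]=2, C[3]=3) = 3
step 5 → dur = max(L[5]=5, C[4]=5) = 5
step 6 → dur = max(L[6]=3, C[5]=6) = 6
step 7 → dur = C[6]=? = C[6]  (unknown; binding)
sum of known step durations = 40
dur[7] = total - known = 45 - 40 = 5
C[6] is the binding max in step 7, so C[6] = dur[7] = 5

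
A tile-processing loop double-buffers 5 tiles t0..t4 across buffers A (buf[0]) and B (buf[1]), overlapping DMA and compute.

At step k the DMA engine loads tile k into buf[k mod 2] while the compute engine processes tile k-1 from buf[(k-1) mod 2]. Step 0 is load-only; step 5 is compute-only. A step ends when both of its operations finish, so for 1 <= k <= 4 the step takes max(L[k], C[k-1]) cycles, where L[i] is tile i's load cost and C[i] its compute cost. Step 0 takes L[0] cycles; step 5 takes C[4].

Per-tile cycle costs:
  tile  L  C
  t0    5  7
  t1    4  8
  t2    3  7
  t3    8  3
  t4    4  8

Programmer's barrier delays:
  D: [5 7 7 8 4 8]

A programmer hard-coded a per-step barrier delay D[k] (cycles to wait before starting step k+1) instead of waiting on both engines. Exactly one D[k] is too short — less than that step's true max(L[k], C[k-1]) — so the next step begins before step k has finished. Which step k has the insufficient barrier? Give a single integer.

hazard at step 2

k=0 barrier L[0]=5→5c, D[0]=5 ok
k=1 barrier max(L[1]=4,C[0]=7)→7c, D[1]=7 ok
k=2 barrier max(L[2]=3,C[1]=8)→8c, D[2]=7 SHORT
k=3 barrier max(L[3]=8,C[2]=7)→8c, D[3]=8 ok
k=4 barrier max(L[4]=4,C[3]=3)→4c, D[4]=4 ok
k=5 barrier C[4]=8→8c, D[5]=8 ok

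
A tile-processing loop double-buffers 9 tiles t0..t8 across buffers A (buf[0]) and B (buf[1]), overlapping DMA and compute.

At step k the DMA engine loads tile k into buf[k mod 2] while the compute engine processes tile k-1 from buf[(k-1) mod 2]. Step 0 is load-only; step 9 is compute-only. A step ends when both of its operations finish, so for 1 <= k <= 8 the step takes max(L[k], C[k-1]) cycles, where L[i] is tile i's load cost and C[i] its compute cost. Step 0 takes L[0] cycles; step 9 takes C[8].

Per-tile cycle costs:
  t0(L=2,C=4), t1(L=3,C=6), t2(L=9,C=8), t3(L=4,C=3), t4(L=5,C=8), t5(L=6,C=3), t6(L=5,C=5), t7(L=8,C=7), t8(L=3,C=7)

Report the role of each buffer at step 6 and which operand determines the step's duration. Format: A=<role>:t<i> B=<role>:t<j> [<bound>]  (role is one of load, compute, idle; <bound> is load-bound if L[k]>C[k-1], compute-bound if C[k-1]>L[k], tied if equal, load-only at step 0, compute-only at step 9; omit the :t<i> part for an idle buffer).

k=0 load=t0/2c comp=- wait=2 total=2
k=1 load=t1/3c comp=t0/4c wait=4 total=6
k=2 load=t2/9c comp=t1/6c wait=9 total=15
k=3 load=t3/4c comp=t2/8c wait=8 total=23
k=4 load=t4/5c comp=t3/3c wait=5 total=28
k=5 load=t5/6c comp=t4/8c wait=8 total=36
k=6 load=t6/5c comp=t5/3c wait=5 total=41
k=7 load=t7/8c comp=t6/5c wait=8 total=49
k=8 load=t8/3c comp=t7/7c wait=7 total=56
k=9 load=- comp=t8/7c wait=7 total=63

step 6: A=load:t6 B=compute:t5 [load-bound]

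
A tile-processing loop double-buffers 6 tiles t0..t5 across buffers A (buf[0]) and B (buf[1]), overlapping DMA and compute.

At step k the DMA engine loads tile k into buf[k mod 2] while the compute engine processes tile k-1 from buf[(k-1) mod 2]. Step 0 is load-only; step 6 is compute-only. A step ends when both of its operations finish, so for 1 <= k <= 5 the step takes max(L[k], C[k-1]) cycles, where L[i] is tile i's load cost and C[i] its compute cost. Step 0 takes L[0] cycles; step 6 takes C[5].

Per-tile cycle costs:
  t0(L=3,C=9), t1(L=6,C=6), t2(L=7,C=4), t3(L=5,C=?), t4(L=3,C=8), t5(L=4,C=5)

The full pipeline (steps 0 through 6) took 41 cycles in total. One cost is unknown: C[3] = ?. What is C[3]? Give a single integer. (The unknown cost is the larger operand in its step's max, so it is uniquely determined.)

C[3] = 4

step 0 | dur = L[0]=3 = 3
step 1 | dur = max(L[1]=6, C[0]=9) = 9
step 2 | dur = max(L[2]=7, C[1]=6) = 7
step 3 | dur = max(L[3]=5, C[2]=4) = 5
step 4 | dur = max(L[4]=3, C[3]=?) = C[3]  (unknown; binding)
step 5 | dur = max(L[5]=4, C[4]=8) = 8
step 6 | dur = C[5]=5 = 5
sum of known step durations = 37
dur[4] = total - known = 41 - 37 = 4
C[3] is the binding max in step 4, so C[3] = dur[4] = 4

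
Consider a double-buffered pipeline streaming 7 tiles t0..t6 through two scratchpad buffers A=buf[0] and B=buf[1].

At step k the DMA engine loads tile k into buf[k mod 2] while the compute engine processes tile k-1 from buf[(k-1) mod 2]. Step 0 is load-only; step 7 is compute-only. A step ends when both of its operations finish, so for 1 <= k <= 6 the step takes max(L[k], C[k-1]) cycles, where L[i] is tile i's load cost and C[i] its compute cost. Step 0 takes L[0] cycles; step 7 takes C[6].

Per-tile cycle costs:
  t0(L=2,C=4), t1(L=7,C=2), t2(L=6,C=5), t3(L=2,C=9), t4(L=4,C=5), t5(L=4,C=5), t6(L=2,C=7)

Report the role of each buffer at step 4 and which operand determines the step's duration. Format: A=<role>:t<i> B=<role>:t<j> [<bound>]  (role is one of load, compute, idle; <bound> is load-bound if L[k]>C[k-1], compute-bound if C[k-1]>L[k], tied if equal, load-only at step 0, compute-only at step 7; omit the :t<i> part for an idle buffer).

step 4: A=load:t4 B=compute:t3 [compute-bound]

  0. 2=2c; end=2; A:t0 B:-
  1. max(7,4)=7c; end=9; A:t0 B:t1
  2. max(6,2)=6c; end=15; A:t2 B:t1
  3. max(2,5)=5c; end=20; A:t2 B:t3
  4. max(4,9)=9c; end=29; A:t4 B:t3
  5. max(4,5)=5c; end=34; A:t4 B:t5
  6. max(2,5)=5c; end=39; A:t6 B:t5
  7. 7=7c; end=46; A:t6 B:t5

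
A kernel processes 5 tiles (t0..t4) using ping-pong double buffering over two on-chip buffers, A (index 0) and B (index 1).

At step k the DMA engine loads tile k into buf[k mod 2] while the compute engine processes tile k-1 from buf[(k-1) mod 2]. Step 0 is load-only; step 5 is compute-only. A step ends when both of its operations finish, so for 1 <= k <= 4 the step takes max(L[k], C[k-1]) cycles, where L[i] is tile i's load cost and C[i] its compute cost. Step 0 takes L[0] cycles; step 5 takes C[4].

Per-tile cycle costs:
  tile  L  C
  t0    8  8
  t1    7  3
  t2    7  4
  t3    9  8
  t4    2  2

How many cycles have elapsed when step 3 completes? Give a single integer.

end_cycle[3] = 32

[0] DMA t0→A (8c) ∥ CU idle ⇒ 8c, clock 8
[1] DMA t1→B (7c) ∥ CU A:t0 (8c) ⇒ 8c, clock 16
[2] DMA t2→A (7c) ∥ CU B:t1 (3c) ⇒ 7c, clock 23
[3] DMA t3→B (9c) ∥ CU A:t2 (4c) ⇒ 9c, clock 32
[4] DMA t4→A (2c) ∥ CU B:t3 (8c) ⇒ 8c, clock 40
[5] DMA idle ∥ CU A:t4 (2c) ⇒ 2c, clock 42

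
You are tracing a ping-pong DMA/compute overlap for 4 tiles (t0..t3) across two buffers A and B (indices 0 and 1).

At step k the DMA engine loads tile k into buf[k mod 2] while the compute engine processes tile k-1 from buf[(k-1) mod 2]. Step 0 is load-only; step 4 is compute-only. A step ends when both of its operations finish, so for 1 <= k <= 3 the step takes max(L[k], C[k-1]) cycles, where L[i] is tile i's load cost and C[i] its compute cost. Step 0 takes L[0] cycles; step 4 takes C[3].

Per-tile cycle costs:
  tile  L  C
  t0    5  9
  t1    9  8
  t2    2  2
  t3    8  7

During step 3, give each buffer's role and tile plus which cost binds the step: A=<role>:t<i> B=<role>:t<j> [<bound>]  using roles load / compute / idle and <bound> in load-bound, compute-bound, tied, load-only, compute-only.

step 3: A=compute:t2 B=load:t3 [load-bound]

  0. 5=5c; end=5; A:t0 B:-
  1. max(9,9)=9c; end=14; A:t0 B:t1
  2. max(2,8)=8c; end=22; A:t2 B:t1
  3. max(8,2)=8c; end=30; A:t2 B:t3
  4. 7=7c; end=37; A:t2 B:t3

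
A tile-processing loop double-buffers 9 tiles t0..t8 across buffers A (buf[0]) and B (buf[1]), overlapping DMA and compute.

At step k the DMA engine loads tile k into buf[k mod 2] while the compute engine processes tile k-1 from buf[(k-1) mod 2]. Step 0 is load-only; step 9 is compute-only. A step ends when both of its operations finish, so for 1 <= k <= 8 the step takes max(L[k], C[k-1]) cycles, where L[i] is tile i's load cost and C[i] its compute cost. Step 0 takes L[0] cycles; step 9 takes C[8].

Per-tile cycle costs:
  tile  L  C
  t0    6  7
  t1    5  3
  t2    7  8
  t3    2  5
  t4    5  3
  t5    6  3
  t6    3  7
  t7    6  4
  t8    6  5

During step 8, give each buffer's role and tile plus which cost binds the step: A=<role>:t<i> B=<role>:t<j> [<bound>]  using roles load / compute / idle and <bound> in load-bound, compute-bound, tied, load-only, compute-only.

[0] DMA t0→A (6c) ∥ CU idle ⇒ 6c, clock 6
[1] DMA t1→B (5c) ∥ CU A:t0 (7c) ⇒ 7c, clock 13
[2] DMA t2→A (7c) ∥ CU B:t1 (3c) ⇒ 7c, clock 20
[3] DMA t3→B (2c) ∥ CU A:t2 (8c) ⇒ 8c, clock 28
[4] DMA t4→A (5c) ∥ CU B:t3 (5c) ⇒ 5c, clock 33
[5] DMA t5→B (6c) ∥ CU A:t4 (3c) ⇒ 6c, clock 39
[6] DMA t6→A (3c) ∥ CU B:t5 (3c) ⇒ 3c, clock 42
[7] DMA t7→B (6c) ∥ CU A:t6 (7c) ⇒ 7c, clock 49
[8] DMA t8→A (6c) ∥ CU B:t7 (4c) ⇒ 6c, clock 55
[9] DMA idle ∥ CU A:t8 (5c) ⇒ 5c, clock 60

step 8: A=load:t8 B=compute:t7 [load-bound]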